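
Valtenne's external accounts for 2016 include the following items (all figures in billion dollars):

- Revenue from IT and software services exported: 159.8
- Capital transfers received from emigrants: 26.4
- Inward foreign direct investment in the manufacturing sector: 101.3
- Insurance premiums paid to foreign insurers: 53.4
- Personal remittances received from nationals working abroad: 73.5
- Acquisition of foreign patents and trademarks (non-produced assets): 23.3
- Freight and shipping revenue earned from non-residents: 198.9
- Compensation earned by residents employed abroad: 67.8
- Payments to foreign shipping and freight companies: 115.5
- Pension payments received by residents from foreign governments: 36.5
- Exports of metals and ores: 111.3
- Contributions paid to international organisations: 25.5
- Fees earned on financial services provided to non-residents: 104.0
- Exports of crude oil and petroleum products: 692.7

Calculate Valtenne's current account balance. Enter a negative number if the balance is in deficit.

1250.1

Goods: 111.3 + 692.7 = 804.0
Services: 159.8 + 104.0 + 198.9 - 115.5 - 53.4 = 293.8
Primary income: 67.8
Secondary income: 36.5 + 73.5 - 25.5 = 84.5
Current account = 804.0 + 293.8 + 67.8 + 84.5 = 1250.1
(Excluded from the current account — capital account: capital transfers received from emigrants 26.4, acquisition of foreign patents and trademarks (non-produced assets) 23.3; financial account: inward foreign direct investment in the manufacturing sector 101.3.)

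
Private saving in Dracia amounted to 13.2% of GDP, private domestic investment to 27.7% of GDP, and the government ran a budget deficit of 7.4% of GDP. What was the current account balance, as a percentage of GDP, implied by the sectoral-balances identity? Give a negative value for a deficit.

-21.9

By the sectoral-balances identity, CA = (S_private - I) + (T - G).
Private balance = 13.2 - 27.7 = -14.5
Government balance (T - G) = -7.4
CA = -14.5 + (-7.4) = -21.9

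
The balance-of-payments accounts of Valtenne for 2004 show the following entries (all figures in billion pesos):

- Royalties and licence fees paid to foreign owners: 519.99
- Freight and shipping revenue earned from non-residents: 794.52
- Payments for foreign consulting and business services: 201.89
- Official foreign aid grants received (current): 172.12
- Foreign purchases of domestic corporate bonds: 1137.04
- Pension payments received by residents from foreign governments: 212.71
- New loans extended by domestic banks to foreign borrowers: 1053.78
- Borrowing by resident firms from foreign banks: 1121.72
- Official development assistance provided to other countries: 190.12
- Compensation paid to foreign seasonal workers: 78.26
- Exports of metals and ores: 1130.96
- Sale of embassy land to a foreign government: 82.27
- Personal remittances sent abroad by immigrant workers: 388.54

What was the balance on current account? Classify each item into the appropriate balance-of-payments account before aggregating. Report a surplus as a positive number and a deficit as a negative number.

Goods: 1130.96
Services: 794.52 - 201.89 - 519.99 = 72.64
Primary income: -78.26
Secondary income: -388.54 + 212.71 - 190.12 + 172.12 = -193.83
Current account = 1130.96 + 72.64 + (-78.26) + (-193.83) = 931.51
(Excluded from the current account — financial account: foreign purchases of domestic corporate bonds 1137.04, new loans extended by domestic banks to foreign borrowers 1053.78, borrowing by resident firms from foreign banks 1121.72; capital account: sale of embassy land to a foreign government 82.27.)

931.51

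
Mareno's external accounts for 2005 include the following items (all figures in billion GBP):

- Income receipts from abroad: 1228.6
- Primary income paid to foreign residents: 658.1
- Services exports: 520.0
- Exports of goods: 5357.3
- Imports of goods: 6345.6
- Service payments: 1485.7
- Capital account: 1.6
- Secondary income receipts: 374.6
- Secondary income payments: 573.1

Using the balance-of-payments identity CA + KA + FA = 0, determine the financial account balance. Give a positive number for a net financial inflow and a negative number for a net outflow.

Goods balance = 5357.3 - 6345.6 = -988.3
Services balance = 520.0 - 1485.7 = -965.7
Trade balance (goods + services) = -988.3 + (-965.7) = -1954.0
Net primary income = 1228.6 - 658.1 = 570.5
Net secondary income = 374.6 - 573.1 = -198.5
Current account = -1954.0 + 570.5 + (-198.5) = -1582.0
Financial account = -(-1582.0 + 1.6) = 1580.4

1580.4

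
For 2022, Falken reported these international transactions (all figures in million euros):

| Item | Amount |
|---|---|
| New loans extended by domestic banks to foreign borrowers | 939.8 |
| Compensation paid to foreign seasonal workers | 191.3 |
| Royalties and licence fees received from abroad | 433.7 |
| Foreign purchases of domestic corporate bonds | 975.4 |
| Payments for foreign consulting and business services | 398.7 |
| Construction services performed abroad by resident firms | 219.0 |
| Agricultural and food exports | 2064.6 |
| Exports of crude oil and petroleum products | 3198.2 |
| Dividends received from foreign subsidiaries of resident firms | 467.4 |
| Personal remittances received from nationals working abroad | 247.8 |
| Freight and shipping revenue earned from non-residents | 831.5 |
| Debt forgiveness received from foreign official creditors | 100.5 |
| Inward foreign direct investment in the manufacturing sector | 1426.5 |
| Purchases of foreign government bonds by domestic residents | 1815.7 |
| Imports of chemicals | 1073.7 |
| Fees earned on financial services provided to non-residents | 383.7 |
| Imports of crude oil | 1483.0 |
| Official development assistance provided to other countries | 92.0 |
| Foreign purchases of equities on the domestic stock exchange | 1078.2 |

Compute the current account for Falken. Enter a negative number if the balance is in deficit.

4607.2

Goods: -1483.0 + 3198.2 + 2064.6 - 1073.7 = 2706.1
Services: 383.7 - 398.7 + 433.7 + 219.0 + 831.5 = 1469.2
Primary income: -191.3 + 467.4 = 276.1
Secondary income: -92.0 + 247.8 = 155.8
Current account = 2706.1 + 1469.2 + 276.1 + 155.8 = 4607.2
(Excluded from the current account — financial account: new loans extended by domestic banks to foreign borrowers 939.8, foreign purchases of domestic corporate bonds 975.4, inward foreign direct investment in the manufacturing sector 1426.5, purchases of foreign government bonds by domestic residents 1815.7, foreign purchases of equities on the domestic stock exchange 1078.2; capital account: debt forgiveness received from foreign official creditors 100.5.)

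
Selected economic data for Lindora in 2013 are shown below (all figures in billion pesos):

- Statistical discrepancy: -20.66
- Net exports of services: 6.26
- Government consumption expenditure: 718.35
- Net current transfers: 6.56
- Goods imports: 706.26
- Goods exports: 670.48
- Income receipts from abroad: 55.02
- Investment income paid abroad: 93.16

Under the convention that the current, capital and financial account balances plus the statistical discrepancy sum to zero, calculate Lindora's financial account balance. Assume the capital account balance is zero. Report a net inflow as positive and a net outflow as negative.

Goods balance = 670.48 - 706.26 = -35.78
Services balance = 6.26
Trade balance (goods + services) = -35.78 + 6.26 = -29.52
Net primary income = 55.02 - 93.16 = -38.14
Net secondary income = 6.56
Current account = -29.52 + (-38.14) + 6.56 = -61.10
Financial account = -(-61.10 + (-20.66)) = 81.76

81.76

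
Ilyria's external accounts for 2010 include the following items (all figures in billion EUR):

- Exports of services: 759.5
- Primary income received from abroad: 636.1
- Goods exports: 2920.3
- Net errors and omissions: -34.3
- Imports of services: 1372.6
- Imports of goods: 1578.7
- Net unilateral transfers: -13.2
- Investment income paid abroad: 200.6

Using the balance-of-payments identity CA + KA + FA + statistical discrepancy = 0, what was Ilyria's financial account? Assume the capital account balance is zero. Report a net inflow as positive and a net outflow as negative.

-1116.5

Goods balance = 2920.3 - 1578.7 = 1341.6
Services balance = 759.5 - 1372.6 = -613.1
Trade balance (goods + services) = 1341.6 + (-613.1) = 728.5
Net primary income = 636.1 - 200.6 = 435.5
Net secondary income = -13.2
Current account = 728.5 + 435.5 + (-13.2) = 1150.8
Financial account = -(1150.8 + (-34.3)) = -1116.5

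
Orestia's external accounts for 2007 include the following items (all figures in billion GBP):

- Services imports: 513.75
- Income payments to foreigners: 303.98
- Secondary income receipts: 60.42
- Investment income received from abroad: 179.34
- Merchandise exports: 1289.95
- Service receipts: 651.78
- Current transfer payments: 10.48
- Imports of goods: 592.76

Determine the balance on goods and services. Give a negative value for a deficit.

835.22

Goods balance = 1289.95 - 592.76 = 697.19
Services balance = 651.78 - 513.75 = 138.03
Trade balance (goods + services) = 697.19 + 138.03 = 835.22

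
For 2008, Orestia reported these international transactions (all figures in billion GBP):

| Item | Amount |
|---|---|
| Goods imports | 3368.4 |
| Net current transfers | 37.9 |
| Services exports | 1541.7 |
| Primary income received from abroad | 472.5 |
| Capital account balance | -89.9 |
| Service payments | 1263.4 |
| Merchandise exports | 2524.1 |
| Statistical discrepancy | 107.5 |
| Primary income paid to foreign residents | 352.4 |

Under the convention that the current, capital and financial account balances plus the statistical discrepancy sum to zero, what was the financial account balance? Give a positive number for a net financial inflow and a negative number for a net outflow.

Goods balance = 2524.1 - 3368.4 = -844.3
Services balance = 1541.7 - 1263.4 = 278.3
Trade balance (goods + services) = -844.3 + 278.3 = -566.0
Net primary income = 472.5 - 352.4 = 120.1
Net secondary income = 37.9
Current account = -566.0 + 120.1 + 37.9 = -408.0
Financial account = -(-408.0 + (-89.9) + 107.5) = 390.4

390.4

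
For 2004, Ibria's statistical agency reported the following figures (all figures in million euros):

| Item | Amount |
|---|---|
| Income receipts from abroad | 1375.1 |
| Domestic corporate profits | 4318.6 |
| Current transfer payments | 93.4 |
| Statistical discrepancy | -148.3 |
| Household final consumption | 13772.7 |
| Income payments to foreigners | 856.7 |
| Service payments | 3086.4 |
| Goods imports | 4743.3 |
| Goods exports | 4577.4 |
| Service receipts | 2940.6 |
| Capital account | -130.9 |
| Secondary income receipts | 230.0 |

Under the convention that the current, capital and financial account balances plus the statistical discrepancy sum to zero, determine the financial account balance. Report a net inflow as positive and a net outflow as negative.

-64.1

Goods balance = 4577.4 - 4743.3 = -165.9
Services balance = 2940.6 - 3086.4 = -145.8
Trade balance (goods + services) = -165.9 + (-145.8) = -311.7
Net primary income = 1375.1 - 856.7 = 518.4
Net secondary income = 230.0 - 93.4 = 136.6
Current account = -311.7 + 518.4 + 136.6 = 343.3
Financial account = -(343.3 + (-130.9) + (-148.3)) = -64.1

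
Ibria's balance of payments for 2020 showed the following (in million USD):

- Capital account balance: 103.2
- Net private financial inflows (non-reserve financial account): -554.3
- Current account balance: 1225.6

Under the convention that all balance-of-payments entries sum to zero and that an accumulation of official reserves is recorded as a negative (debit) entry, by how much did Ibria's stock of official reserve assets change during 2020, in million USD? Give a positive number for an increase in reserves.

Official reserve transactions balance = -(1225.6 + 103.2 + (-554.3)) = -774.5
An accumulation of reserves is recorded as a debit (negative entry), so the change in the stock of reserves is the negative of that balance.
Change in official reserves = -(-774.5) = 774.5

774.5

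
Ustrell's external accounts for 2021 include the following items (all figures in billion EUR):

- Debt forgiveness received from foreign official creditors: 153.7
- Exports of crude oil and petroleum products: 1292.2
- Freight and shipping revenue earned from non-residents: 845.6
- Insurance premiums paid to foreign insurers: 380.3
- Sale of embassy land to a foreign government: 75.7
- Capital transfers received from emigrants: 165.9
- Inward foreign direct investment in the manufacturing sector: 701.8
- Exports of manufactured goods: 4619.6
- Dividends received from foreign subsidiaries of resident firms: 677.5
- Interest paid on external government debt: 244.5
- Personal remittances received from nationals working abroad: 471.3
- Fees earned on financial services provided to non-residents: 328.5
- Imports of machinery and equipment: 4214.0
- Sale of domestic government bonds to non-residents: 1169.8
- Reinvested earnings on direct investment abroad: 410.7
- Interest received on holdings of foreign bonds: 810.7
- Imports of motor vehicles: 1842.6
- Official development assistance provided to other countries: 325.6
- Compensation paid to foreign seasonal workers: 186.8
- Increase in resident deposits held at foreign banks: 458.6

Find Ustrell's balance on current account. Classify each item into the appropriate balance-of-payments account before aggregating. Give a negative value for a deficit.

2262.3

Goods: 1292.2 - 1842.6 - 4214.0 + 4619.6 = -144.8
Services: -380.3 + 328.5 + 845.6 = 793.8
Primary income: 810.7 - 186.8 + 410.7 - 244.5 + 677.5 = 1467.6
Secondary income: -325.6 + 471.3 = 145.7
Current account = (-144.8) + 793.8 + 1467.6 + 145.7 = 2262.3
(Excluded from the current account — capital account: debt forgiveness received from foreign official creditors 153.7, sale of embassy land to a foreign government 75.7, capital transfers received from emigrants 165.9; financial account: inward foreign direct investment in the manufacturing sector 701.8, sale of domestic government bonds to non-residents 1169.8, increase in resident deposits held at foreign banks 458.6.)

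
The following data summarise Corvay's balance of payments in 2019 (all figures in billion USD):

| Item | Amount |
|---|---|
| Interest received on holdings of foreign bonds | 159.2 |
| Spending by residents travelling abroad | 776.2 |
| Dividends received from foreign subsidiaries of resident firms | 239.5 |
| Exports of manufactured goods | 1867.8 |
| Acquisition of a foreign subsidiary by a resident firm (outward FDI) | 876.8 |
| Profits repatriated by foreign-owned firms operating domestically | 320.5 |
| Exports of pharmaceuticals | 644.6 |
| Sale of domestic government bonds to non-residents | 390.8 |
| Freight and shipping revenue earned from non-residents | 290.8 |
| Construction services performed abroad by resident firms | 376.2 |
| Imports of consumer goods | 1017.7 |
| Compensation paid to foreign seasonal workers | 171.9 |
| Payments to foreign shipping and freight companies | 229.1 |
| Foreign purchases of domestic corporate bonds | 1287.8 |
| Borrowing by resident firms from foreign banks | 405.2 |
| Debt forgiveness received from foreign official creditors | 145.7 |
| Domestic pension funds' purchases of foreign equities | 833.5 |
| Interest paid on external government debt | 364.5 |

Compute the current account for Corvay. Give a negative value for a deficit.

Goods: 644.6 - 1017.7 + 1867.8 = 1494.7
Services: -229.1 + 290.8 - 776.2 + 376.2 = -338.3
Primary income: -320.5 + 159.2 - 364.5 - 171.9 + 239.5 = -458.2
Current account = 1494.7 + (-338.3) + (-458.2) = 698.2
(Excluded from the current account — financial account: acquisition of a foreign subsidiary by a resident firm (outward FDI) 876.8, sale of domestic government bonds to non-residents 390.8, foreign purchases of domestic corporate bonds 1287.8, borrowing by resident firms from foreign banks 405.2, domestic pension funds' purchases of foreign equities 833.5; capital account: debt forgiveness received from foreign official creditors 145.7.)

698.2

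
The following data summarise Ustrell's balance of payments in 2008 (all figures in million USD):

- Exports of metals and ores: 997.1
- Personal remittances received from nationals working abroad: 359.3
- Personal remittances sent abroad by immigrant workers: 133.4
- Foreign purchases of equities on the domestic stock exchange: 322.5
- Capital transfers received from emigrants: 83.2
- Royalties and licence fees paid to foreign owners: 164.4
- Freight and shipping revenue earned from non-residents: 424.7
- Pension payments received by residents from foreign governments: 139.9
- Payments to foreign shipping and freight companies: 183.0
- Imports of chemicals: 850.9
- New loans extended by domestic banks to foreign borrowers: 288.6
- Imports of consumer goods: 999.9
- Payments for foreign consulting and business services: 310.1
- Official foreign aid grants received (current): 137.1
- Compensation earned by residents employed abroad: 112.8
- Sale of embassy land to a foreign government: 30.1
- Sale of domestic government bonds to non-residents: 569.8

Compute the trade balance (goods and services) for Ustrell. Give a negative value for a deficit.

-1086.5

Goods: -850.9 + 997.1 - 999.9 = -853.7
Services: 424.7 - 164.4 - 310.1 - 183.0 = -232.8
Trade balance = -853.7 + (-232.8) = -1086.5
(Excluded from the trade balance — secondary income: personal remittances received from nationals working abroad 359.3, personal remittances sent abroad by immigrant workers 133.4, pension payments received by residents from foreign governments 139.9, official foreign aid grants received (current) 137.1; financial account: foreign purchases of equities on the domestic stock exchange 322.5, new loans extended by domestic banks to foreign borrowers 288.6, sale of domestic government bonds to non-residents 569.8; capital account: capital transfers received from emigrants 83.2, sale of embassy land to a foreign government 30.1; primary income: compensation earned by residents employed abroad 112.8.)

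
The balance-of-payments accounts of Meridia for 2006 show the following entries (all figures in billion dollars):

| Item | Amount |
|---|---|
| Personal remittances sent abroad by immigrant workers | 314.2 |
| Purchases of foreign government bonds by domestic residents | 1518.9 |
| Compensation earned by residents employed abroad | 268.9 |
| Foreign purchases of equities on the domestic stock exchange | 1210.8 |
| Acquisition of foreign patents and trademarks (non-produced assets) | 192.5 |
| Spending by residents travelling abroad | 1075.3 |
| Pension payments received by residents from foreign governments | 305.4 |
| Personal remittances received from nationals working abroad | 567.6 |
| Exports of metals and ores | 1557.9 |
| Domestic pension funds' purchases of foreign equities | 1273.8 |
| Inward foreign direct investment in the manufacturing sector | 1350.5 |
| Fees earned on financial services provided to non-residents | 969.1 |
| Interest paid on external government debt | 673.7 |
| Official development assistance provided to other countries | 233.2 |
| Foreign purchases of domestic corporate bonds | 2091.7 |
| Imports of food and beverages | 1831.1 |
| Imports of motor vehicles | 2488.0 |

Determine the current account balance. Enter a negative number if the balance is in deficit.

-2946.6

Goods: 1557.9 - 2488.0 - 1831.1 = -2761.2
Services: 969.1 - 1075.3 = -106.2
Primary income: 268.9 - 673.7 = -404.8
Secondary income: -233.2 + 567.6 - 314.2 + 305.4 = 325.6
Current account = (-2761.2) + (-106.2) + (-404.8) + 325.6 = -2946.6
(Excluded from the current account — financial account: purchases of foreign government bonds by domestic residents 1518.9, foreign purchases of equities on the domestic stock exchange 1210.8, domestic pension funds' purchases of foreign equities 1273.8, inward foreign direct investment in the manufacturing sector 1350.5, foreign purchases of domestic corporate bonds 2091.7; capital account: acquisition of foreign patents and trademarks (non-produced assets) 192.5.)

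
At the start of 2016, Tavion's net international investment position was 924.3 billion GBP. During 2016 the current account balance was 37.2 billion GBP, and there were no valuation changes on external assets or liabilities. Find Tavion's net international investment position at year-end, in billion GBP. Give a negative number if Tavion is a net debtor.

961.5

With no valuation effects, change in NIIP = current account = 37.2
End-of-year NIIP = 924.3 + 37.2 = 961.5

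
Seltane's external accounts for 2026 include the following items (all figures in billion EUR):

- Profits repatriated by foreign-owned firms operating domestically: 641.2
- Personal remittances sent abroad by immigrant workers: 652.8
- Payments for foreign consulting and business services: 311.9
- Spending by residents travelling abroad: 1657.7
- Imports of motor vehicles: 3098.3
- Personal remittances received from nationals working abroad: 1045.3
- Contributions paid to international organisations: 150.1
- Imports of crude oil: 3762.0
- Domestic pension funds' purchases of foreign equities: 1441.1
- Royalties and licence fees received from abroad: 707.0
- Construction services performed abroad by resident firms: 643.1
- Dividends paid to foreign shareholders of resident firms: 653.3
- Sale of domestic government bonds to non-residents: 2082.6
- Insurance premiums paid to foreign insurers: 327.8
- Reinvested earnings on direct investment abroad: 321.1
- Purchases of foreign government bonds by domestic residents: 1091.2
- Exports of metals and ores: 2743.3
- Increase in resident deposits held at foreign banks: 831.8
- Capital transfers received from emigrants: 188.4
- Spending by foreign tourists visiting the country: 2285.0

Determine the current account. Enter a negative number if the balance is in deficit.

-3510.3

Goods: 2743.3 - 3762.0 - 3098.3 = -4117.0
Services: 643.1 - 311.9 + 707.0 - 327.8 + 2285.0 - 1657.7 = 1337.7
Primary income: -641.2 + 321.1 - 653.3 = -973.4
Secondary income: -652.8 - 150.1 + 1045.3 = 242.4
Current account = (-4117.0) + 1337.7 + (-973.4) + 242.4 = -3510.3
(Excluded from the current account — financial account: domestic pension funds' purchases of foreign equities 1441.1, sale of domestic government bonds to non-residents 2082.6, purchases of foreign government bonds by domestic residents 1091.2, increase in resident deposits held at foreign banks 831.8; capital account: capital transfers received from emigrants 188.4.)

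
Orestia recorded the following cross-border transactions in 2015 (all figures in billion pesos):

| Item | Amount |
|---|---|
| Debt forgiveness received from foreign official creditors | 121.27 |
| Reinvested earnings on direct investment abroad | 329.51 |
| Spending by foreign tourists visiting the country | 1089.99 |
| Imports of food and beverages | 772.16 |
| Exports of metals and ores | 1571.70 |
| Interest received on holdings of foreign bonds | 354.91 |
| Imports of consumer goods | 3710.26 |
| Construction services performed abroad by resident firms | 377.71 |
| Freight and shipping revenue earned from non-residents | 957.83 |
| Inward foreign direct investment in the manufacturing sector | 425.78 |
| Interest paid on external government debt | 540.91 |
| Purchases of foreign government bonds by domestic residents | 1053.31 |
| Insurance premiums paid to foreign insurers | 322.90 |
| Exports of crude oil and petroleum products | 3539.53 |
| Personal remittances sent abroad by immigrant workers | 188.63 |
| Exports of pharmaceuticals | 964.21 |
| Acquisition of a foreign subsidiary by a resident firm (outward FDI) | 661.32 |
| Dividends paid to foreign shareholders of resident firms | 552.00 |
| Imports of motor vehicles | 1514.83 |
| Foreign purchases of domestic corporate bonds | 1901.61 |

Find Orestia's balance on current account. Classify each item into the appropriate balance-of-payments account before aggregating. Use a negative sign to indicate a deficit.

1583.70

Goods: -772.16 + 3539.53 - 1514.83 - 3710.26 + 964.21 + 1571.70 = 78.19
Services: 377.71 + 1089.99 + 957.83 - 322.90 = 2102.63
Primary income: -540.91 + 329.51 + 354.91 - 552.00 = -408.49
Secondary income: -188.63
Current account = 78.19 + 2102.63 + (-408.49) + (-188.63) = 1583.70
(Excluded from the current account — capital account: debt forgiveness received from foreign official creditors 121.27; financial account: inward foreign direct investment in the manufacturing sector 425.78, purchases of foreign government bonds by domestic residents 1053.31, acquisition of a foreign subsidiary by a resident firm (outward FDI) 661.32, foreign purchases of domestic corporate bonds 1901.61.)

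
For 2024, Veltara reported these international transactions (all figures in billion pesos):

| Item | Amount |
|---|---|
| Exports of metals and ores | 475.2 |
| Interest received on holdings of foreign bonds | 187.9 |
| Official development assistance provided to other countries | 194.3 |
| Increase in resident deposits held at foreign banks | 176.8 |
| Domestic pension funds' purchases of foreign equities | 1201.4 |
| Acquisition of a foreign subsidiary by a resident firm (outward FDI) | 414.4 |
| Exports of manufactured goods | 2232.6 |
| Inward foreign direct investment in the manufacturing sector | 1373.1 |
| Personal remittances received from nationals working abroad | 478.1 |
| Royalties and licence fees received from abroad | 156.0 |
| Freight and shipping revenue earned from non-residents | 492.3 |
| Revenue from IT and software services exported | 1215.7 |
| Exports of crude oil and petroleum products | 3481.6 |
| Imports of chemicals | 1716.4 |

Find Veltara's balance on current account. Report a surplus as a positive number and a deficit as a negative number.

6808.7

Goods: -1716.4 + 2232.6 + 475.2 + 3481.6 = 4473.0
Services: 1215.7 + 156.0 + 492.3 = 1864.0
Primary income: 187.9
Secondary income: 478.1 - 194.3 = 283.8
Current account = 4473.0 + 1864.0 + 187.9 + 283.8 = 6808.7
(Excluded from the current account — financial account: increase in resident deposits held at foreign banks 176.8, domestic pension funds' purchases of foreign equities 1201.4, acquisition of a foreign subsidiary by a resident firm (outward FDI) 414.4, inward foreign direct investment in the manufacturing sector 1373.1.)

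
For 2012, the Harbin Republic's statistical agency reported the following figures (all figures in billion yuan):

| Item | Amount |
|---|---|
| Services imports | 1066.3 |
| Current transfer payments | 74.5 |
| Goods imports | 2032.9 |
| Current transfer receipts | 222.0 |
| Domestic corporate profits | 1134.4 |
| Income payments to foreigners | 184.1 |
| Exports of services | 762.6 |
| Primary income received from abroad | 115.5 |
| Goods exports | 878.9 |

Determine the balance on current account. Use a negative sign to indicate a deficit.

-1378.8

Goods balance = 878.9 - 2032.9 = -1154.0
Services balance = 762.6 - 1066.3 = -303.7
Trade balance (goods + services) = -1154.0 + (-303.7) = -1457.7
Net primary income = 115.5 - 184.1 = -68.6
Net secondary income = 222.0 - 74.5 = 147.5
Current account = -1457.7 + (-68.6) + 147.5 = -1378.8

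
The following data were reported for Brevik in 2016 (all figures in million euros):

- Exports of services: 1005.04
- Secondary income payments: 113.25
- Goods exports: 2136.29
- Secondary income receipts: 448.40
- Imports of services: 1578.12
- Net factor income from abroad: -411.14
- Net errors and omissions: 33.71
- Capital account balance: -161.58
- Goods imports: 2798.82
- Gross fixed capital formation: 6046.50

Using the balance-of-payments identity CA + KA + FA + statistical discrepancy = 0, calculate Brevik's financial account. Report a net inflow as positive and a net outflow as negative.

1439.47

Goods balance = 2136.29 - 2798.82 = -662.53
Services balance = 1005.04 - 1578.12 = -573.08
Trade balance (goods + services) = -662.53 + (-573.08) = -1235.61
Net primary income = -411.14
Net secondary income = 448.40 - 113.25 = 335.15
Current account = -1235.61 + (-411.14) + 335.15 = -1311.60
Financial account = -(-1311.60 + (-161.58) + 33.71) = 1439.47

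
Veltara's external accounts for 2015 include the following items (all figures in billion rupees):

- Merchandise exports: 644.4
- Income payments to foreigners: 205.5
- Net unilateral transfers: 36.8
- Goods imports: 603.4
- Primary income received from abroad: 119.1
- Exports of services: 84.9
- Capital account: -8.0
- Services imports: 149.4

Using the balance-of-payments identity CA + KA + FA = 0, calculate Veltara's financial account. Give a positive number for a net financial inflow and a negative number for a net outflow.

Goods balance = 644.4 - 603.4 = 41.0
Services balance = 84.9 - 149.4 = -64.5
Trade balance (goods + services) = 41.0 + (-64.5) = -23.5
Net primary income = 119.1 - 205.5 = -86.4
Net secondary income = 36.8
Current account = -23.5 + (-86.4) + 36.8 = -73.1
Financial account = -(-73.1 + (-8.0)) = 81.1

81.1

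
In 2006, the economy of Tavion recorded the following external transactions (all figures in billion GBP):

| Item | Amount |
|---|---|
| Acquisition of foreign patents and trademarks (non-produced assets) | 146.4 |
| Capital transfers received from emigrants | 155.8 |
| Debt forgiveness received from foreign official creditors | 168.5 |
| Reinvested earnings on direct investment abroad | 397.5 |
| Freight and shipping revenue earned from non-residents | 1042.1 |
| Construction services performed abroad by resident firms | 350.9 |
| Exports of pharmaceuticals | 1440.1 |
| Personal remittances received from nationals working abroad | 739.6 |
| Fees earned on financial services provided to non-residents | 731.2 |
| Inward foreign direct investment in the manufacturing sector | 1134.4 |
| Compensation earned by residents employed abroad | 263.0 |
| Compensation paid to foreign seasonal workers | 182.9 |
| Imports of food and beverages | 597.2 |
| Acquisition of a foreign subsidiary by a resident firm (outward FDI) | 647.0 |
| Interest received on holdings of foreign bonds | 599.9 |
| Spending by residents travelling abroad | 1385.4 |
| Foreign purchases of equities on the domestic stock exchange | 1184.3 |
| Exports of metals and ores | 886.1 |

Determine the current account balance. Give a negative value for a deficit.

Goods: 1440.1 + 886.1 - 597.2 = 1729.0
Services: 731.2 + 1042.1 - 1385.4 + 350.9 = 738.8
Primary income: 263.0 + 599.9 - 182.9 + 397.5 = 1077.5
Secondary income: 739.6
Current account = 1729.0 + 738.8 + 1077.5 + 739.6 = 4284.9
(Excluded from the current account — capital account: acquisition of foreign patents and trademarks (non-produced assets) 146.4, capital transfers received from emigrants 155.8, debt forgiveness received from foreign official creditors 168.5; financial account: inward foreign direct investment in the manufacturing sector 1134.4, acquisition of a foreign subsidiary by a resident firm (outward FDI) 647.0, foreign purchases of equities on the domestic stock exchange 1184.3.)

4284.9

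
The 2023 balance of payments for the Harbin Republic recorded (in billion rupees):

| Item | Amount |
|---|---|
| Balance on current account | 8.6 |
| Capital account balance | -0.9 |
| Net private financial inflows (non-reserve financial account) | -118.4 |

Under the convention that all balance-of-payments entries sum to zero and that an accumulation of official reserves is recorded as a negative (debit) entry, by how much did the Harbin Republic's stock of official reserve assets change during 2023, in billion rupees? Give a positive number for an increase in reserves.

Official reserve transactions balance = -(8.6 + (-0.9) + (-118.4)) = 110.7
An accumulation of reserves is recorded as a debit (negative entry), so the change in the stock of reserves is the negative of that balance.
Change in official reserves = -(110.7) = -110.7

-110.7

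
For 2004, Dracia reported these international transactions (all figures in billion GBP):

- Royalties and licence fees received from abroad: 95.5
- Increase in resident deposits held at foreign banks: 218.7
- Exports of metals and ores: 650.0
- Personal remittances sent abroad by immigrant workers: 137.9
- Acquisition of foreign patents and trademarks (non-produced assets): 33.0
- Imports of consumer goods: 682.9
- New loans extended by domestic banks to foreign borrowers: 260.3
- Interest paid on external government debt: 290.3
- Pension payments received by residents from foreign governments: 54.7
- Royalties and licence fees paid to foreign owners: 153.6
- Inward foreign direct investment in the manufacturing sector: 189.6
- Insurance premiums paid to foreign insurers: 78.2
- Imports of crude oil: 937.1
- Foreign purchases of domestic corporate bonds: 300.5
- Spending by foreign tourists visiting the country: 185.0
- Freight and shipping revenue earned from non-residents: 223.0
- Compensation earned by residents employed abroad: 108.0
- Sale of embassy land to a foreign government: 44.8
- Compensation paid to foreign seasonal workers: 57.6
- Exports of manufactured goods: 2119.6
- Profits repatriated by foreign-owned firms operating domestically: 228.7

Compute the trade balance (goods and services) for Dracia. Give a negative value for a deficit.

1421.3

Goods: 2119.6 - 937.1 + 650.0 - 682.9 = 1149.6
Services: 185.0 - 153.6 - 78.2 + 223.0 + 95.5 = 271.7
Trade balance = 1149.6 + 271.7 = 1421.3
(Excluded from the trade balance — financial account: increase in resident deposits held at foreign banks 218.7, new loans extended by domestic banks to foreign borrowers 260.3, inward foreign direct investment in the manufacturing sector 189.6, foreign purchases of domestic corporate bonds 300.5; secondary income: personal remittances sent abroad by immigrant workers 137.9, pension payments received by residents from foreign governments 54.7; capital account: acquisition of foreign patents and trademarks (non-produced assets) 33.0, sale of embassy land to a foreign government 44.8; primary income: interest paid on external government debt 290.3, compensation earned by residents employed abroad 108.0, compensation paid to foreign seasonal workers 57.6, profits repatriated by foreign-owned firms operating domestically 228.7.)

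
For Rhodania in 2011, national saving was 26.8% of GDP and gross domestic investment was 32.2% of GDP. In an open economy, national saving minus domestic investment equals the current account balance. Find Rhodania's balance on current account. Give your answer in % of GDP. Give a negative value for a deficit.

S - I = CA (net lending to the rest of the world).
CA = S - I = 26.8 - 32.2 = -5.4

-5.4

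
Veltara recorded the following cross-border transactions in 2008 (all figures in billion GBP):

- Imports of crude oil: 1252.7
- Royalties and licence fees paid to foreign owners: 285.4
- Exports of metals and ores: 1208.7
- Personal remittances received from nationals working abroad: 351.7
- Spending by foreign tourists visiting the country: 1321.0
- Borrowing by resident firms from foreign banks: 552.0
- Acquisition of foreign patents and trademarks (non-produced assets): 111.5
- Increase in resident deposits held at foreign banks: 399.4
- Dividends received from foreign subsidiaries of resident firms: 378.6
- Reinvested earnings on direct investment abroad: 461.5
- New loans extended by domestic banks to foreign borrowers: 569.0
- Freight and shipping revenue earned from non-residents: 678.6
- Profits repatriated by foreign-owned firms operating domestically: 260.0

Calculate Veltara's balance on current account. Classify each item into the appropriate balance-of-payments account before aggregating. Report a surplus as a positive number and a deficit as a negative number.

2602.0

Goods: 1208.7 - 1252.7 = -44.0
Services: 1321.0 + 678.6 - 285.4 = 1714.2
Primary income: 461.5 - 260.0 + 378.6 = 580.1
Secondary income: 351.7
Current account = (-44.0) + 1714.2 + 580.1 + 351.7 = 2602.0
(Excluded from the current account — financial account: borrowing by resident firms from foreign banks 552.0, increase in resident deposits held at foreign banks 399.4, new loans extended by domestic banks to foreign borrowers 569.0; capital account: acquisition of foreign patents and trademarks (non-produced assets) 111.5.)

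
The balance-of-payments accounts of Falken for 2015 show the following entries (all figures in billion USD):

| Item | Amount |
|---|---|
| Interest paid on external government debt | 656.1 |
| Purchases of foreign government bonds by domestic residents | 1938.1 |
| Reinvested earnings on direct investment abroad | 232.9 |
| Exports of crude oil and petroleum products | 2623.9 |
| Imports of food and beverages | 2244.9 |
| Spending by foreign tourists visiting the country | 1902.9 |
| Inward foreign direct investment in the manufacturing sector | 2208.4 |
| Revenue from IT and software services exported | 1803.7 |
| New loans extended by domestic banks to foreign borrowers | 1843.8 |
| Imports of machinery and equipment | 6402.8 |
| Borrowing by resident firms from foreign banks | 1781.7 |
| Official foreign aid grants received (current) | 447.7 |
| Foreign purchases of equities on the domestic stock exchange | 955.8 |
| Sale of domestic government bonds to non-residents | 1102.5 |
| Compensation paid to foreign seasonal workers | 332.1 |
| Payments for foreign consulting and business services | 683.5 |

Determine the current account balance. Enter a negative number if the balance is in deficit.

Goods: -6402.8 - 2244.9 + 2623.9 = -6023.8
Services: 1803.7 + 1902.9 - 683.5 = 3023.1
Primary income: 232.9 - 332.1 - 656.1 = -755.3
Secondary income: 447.7
Current account = (-6023.8) + 3023.1 + (-755.3) + 447.7 = -3308.3
(Excluded from the current account — financial account: purchases of foreign government bonds by domestic residents 1938.1, inward foreign direct investment in the manufacturing sector 2208.4, new loans extended by domestic banks to foreign borrowers 1843.8, borrowing by resident firms from foreign banks 1781.7, foreign purchases of equities on the domestic stock exchange 955.8, sale of domestic government bonds to non-residents 1102.5.)

-3308.3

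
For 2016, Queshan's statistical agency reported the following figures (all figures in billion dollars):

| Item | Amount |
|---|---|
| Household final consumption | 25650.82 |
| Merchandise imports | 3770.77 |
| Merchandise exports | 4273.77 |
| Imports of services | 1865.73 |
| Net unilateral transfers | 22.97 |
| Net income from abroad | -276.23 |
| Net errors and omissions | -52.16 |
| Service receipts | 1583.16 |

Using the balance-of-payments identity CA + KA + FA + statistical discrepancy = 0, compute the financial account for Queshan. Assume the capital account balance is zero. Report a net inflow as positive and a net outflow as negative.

84.99

Goods balance = 4273.77 - 3770.77 = 503.00
Services balance = 1583.16 - 1865.73 = -282.57
Trade balance (goods + services) = 503.00 + (-282.57) = 220.43
Net primary income = -276.23
Net secondary income = 22.97
Current account = 220.43 + (-276.23) + 22.97 = -32.83
Financial account = -(-32.83 + (-52.16)) = 84.99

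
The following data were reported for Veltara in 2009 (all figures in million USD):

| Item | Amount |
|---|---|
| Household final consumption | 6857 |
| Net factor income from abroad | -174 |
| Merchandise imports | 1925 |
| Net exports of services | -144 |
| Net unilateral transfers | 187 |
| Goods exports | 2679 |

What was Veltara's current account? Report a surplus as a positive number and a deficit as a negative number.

623

Goods balance = 2679 - 1925 = 754
Services balance = -144
Trade balance (goods + services) = 754 + (-144) = 610
Net primary income = -174
Net secondary income = 187
Current account = 610 + (-174) + 187 = 623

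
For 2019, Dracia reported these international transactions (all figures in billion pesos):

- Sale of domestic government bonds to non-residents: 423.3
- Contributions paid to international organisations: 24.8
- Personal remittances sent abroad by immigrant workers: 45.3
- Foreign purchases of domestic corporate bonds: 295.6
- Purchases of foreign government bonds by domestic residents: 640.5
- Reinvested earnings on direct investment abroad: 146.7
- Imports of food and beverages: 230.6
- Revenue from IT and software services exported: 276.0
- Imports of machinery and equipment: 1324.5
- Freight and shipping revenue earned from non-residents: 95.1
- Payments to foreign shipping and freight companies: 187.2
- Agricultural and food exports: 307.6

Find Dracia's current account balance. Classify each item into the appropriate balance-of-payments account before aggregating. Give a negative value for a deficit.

Goods: -1324.5 + 307.6 - 230.6 = -1247.5
Services: -187.2 + 95.1 + 276.0 = 183.9
Primary income: 146.7
Secondary income: -45.3 - 24.8 = -70.1
Current account = (-1247.5) + 183.9 + 146.7 + (-70.1) = -987.0
(Excluded from the current account — financial account: sale of domestic government bonds to non-residents 423.3, foreign purchases of domestic corporate bonds 295.6, purchases of foreign government bonds by domestic residents 640.5.)

-987.0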